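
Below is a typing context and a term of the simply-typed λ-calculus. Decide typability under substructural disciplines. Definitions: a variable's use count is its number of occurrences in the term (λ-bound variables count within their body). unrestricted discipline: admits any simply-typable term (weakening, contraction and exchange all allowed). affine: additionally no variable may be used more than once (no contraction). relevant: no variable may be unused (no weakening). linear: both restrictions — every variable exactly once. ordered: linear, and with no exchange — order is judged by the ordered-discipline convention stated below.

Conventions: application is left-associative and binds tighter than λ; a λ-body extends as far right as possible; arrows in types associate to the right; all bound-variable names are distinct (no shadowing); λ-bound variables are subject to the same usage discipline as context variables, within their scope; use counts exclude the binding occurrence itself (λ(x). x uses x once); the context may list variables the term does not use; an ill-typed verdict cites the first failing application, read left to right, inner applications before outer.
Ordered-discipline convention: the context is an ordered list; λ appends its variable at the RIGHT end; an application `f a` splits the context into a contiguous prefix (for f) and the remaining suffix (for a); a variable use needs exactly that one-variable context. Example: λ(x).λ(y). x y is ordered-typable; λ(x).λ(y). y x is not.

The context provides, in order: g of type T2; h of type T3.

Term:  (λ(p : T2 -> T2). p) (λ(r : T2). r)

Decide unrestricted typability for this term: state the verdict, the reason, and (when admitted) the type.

yes — well-typed at T2 -> T2; no restrictions here; term : T2 -> T2
variable uses: g: 0×; h: 0×; p (λ-bound): 1×; r (λ-bound): 1×
order of uses: p, r
typing: well-typed — term : T2 -> T2
summary: ordered ✗ | linear ✗ | affine ✓ | relevant ✗ | unrestricted ✓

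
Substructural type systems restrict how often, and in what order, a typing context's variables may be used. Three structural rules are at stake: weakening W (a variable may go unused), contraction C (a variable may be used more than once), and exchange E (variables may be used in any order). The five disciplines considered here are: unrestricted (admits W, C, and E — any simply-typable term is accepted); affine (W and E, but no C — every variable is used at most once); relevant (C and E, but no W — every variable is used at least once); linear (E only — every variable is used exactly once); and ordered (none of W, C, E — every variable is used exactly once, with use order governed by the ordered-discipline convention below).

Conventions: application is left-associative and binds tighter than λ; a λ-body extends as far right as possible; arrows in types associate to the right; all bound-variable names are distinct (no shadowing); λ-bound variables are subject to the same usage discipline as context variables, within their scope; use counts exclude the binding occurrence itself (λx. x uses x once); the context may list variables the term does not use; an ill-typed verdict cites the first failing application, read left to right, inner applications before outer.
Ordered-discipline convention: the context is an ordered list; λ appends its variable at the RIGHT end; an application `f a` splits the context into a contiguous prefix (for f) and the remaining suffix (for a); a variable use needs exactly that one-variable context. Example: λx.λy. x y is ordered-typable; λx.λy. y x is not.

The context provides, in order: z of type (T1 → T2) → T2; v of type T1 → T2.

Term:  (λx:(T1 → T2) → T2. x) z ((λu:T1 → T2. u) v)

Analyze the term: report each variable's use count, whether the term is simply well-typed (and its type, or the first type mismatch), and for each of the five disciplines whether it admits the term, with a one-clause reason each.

usage: z: 1, v: 1, x (bound): 1, u (bound): 1
order of uses: x, z, u, v
typing: well-typed at T2
ordered: ✓ — single-use (z, v, x, u), ordered derivation ok
linear: ✓ — each of z, v, x, u used exactly once
affine: ✓ — none of z, v, x, u used more than once
relevant: ✓ — z, v, x, u: all used, weakening unneeded
unrestricted: ✓ — simply typable at T2; W, C, E all held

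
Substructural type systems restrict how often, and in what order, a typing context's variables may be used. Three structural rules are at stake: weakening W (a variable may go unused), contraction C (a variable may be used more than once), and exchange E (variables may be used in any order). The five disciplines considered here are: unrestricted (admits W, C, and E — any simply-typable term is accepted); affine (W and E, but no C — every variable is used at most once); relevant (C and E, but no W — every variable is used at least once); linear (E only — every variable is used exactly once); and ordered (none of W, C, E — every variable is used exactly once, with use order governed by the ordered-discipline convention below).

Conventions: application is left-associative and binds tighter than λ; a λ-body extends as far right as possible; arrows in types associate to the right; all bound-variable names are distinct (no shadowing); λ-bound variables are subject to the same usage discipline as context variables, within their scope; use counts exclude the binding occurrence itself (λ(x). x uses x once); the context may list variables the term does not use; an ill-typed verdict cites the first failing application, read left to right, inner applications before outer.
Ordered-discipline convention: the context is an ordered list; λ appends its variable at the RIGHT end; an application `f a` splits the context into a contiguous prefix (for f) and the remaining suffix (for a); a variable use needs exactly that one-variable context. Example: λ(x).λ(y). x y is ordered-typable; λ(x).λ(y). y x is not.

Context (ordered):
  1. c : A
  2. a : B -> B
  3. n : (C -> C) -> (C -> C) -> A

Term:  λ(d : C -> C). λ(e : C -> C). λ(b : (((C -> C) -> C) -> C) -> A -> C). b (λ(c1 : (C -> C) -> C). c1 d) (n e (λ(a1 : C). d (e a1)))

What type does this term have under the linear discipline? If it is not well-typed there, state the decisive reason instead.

not well-typed under linear — repeated use of d ×2, e ×2; unused: c, a — weakening required
usage: c: 0; a: 0; n: 1; d [bound]: 2; e [bound]: 2; b [bound]: 1; c1 [bound]: 1; a1 [bound]: 1
order of uses: b, c1, d, n, e, d, e, a1
typing: the term checks, with type (C -> C) -> (C -> C) -> ((((C -> C) -> C) -> C) -> A -> C) -> C
across the five disciplines: ordered ✗, linear ✗, affine ✗, relevant ✗, unrestricted ✓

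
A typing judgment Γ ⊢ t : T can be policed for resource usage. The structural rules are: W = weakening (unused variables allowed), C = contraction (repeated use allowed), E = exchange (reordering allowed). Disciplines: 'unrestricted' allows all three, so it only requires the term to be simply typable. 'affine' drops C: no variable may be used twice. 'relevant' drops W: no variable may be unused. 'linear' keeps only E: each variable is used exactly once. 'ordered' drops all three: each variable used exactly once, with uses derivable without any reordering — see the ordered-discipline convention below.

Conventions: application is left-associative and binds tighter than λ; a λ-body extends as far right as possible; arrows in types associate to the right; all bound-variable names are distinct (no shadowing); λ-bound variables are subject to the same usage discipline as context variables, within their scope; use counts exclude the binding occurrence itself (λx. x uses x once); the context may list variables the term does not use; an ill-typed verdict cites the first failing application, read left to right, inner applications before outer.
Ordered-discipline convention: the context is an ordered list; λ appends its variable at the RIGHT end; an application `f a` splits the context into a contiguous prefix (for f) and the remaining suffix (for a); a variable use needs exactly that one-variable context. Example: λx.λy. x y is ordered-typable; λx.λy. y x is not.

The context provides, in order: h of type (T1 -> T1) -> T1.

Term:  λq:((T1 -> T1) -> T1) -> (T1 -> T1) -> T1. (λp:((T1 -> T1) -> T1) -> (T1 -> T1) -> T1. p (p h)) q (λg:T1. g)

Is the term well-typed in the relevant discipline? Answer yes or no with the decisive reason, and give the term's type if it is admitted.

yes — h, q, p, g: all used, weakening unneeded; term : (((T1 -> T1) -> T1) -> (T1 -> T1) -> T1) -> T1
variable uses: h ×1; q (bound) ×1; p (bound) ×2; g (bound) ×1
left-to-right use order: p, p, h, q, g
typing: well-typed — term : (((T1 -> T1) -> T1) -> (T1 -> T1) -> T1) -> T1
per-discipline verdicts: ordered ✗, linear ✗, affine ✗, relevant ✓, unrestricted ✓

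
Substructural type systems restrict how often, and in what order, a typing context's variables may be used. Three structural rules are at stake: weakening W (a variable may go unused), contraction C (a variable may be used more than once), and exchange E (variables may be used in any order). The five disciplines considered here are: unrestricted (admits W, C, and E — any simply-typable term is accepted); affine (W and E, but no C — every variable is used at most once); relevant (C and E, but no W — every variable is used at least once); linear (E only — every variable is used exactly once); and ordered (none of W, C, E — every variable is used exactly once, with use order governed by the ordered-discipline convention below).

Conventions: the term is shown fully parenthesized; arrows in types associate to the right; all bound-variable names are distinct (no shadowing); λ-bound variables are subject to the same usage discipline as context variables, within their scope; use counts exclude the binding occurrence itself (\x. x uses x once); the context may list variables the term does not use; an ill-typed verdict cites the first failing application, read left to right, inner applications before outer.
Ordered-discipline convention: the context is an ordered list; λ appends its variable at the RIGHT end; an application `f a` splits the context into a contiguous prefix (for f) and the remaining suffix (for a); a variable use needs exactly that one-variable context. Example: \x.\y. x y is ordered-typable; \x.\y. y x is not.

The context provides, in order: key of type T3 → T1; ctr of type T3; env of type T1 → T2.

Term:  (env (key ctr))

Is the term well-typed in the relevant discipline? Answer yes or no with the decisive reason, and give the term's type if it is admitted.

yes — at least one use each (key, ctr, env); term : T2
variable uses: key=1, ctr=1, env=1
uses in reading order: env, key, ctr
typing: well-typed at T2
summary: ordered ✗; linear ✓; affine ✓; relevant ✓; unrestricted ✓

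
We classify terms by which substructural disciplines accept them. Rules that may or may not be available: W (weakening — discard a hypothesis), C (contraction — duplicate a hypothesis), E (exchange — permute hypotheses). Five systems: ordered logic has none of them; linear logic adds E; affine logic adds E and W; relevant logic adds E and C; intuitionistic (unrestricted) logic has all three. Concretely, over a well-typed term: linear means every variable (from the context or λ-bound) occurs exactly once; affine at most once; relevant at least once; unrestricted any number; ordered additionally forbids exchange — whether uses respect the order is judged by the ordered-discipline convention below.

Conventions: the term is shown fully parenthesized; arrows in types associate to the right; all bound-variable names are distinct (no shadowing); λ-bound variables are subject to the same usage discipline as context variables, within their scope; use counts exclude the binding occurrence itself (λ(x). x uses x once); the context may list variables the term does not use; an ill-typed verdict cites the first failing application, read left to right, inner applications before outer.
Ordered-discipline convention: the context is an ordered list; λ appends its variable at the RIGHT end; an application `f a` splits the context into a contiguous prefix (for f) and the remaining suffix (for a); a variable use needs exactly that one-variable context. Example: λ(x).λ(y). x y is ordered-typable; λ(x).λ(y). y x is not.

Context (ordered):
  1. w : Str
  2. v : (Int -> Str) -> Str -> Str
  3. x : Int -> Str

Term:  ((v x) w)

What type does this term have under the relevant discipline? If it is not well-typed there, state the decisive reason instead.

term : Str
usage: w: 1×; v: 1×; x: 1×
left-to-right use order: v, x, w
typing: well-typed — term : Str
per-discipline verdicts: ordered ✗; linear ✓; affine ✓; relevant ✓; unrestricted ✓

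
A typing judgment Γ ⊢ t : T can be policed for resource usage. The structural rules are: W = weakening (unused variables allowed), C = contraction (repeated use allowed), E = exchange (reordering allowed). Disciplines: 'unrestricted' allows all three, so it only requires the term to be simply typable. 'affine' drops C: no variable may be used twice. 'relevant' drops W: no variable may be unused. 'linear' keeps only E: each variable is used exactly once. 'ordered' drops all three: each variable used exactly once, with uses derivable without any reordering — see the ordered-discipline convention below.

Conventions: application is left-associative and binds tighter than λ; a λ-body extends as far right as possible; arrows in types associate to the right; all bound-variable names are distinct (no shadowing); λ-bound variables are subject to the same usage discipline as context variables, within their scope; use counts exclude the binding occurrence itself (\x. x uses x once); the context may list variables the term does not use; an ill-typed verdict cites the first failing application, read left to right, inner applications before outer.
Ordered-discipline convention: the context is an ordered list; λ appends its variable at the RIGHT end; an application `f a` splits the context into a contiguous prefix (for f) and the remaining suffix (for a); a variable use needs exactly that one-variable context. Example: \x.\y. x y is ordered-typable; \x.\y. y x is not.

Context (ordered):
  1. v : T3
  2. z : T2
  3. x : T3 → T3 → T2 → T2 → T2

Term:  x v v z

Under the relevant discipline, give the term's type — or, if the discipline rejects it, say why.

term : T2 → T2
use counts: v ×2, z ×1, x ×1
order of uses: x, v, v, z
typing: well-typed — term : T2 → T2
summary: ordered ✗, linear ✗, affine ✗, relevant ✓, unrestricted ✓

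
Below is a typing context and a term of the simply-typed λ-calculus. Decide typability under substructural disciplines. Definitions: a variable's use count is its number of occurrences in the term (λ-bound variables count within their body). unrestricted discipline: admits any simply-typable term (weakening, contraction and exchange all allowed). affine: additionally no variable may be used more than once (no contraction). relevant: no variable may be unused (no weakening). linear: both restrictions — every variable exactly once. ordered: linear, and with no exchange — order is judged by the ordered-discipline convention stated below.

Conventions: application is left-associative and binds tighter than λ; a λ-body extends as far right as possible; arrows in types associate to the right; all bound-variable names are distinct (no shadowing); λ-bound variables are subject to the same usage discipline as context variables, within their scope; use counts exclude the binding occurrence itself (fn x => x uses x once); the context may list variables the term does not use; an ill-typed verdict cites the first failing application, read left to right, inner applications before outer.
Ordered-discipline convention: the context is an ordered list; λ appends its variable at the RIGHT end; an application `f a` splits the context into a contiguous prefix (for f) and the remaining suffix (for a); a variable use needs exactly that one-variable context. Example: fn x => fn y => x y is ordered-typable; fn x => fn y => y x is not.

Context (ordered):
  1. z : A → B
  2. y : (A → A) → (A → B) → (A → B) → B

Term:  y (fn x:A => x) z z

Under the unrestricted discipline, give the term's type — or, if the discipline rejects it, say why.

term : B
counts: z: 2×, y: 1×, x (λ-bound): 1×
left-to-right use order: y, x, z, z
typing: the term checks, with type B
summary: ordered ✗; linear ✗; affine ✗; relevant ✓; unrestricted ✓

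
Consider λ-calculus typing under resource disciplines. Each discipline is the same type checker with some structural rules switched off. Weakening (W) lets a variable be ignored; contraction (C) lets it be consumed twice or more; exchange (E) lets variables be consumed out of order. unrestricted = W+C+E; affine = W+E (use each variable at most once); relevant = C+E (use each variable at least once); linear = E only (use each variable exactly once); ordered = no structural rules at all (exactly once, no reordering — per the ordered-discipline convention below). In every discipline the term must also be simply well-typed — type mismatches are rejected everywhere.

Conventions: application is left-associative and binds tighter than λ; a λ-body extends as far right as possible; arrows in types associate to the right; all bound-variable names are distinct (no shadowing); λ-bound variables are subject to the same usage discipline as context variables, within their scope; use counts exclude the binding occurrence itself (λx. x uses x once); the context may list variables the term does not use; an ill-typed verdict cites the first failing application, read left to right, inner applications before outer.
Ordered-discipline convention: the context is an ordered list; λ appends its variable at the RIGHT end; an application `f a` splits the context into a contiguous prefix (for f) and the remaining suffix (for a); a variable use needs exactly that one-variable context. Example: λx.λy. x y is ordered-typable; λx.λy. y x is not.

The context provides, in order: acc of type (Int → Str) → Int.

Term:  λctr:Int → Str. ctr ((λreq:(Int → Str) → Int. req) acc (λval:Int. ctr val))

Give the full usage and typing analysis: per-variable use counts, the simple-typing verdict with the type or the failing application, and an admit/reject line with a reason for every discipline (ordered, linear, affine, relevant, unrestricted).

variable uses: acc: 1; ctr [bound]: 2; req [bound]: 1; val [bound]: 1
uses in reading order: ctr, req, acc, ctr, val
typing: the term checks, with type (Int → Str) → Str
ordered: ✗ — needs contraction — ctr ×2
linear: ✗ — needs contraction — ctr ×2
affine: ✗ — needs contraction — ctr ×2
relevant: ✓ — acc, ctr, req, val: all used, weakening unneeded
unrestricted: ✓ — typability at (Int → Str) → Str is all that's needed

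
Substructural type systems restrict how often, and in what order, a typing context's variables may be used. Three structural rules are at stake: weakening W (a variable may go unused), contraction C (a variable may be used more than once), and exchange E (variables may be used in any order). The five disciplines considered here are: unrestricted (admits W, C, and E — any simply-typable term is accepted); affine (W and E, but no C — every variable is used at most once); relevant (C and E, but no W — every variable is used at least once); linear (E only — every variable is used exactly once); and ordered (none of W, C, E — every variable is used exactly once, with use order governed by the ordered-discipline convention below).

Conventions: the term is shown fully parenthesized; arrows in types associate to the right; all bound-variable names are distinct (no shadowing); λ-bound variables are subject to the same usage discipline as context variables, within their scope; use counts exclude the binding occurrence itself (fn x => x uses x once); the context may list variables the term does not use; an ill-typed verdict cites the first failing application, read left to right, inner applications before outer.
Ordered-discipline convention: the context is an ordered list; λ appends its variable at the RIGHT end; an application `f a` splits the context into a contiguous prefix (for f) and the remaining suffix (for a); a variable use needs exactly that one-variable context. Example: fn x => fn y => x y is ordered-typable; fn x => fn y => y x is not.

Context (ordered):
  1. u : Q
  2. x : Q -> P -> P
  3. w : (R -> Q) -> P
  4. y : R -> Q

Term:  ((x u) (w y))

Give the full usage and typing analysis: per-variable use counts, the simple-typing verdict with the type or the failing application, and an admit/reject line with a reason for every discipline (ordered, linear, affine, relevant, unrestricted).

usage: u: 1, x: 1, w: 1, y: 1
use order (left to right): x, u, w, y
typing: ✓ — P
ordered: ✗ — use order x, u, w, y needs exchange
linear: ✓ — single use per variable (u, x, w, y)
affine: ✓ — no duplicate uses among u, x, w, y
relevant: ✓ — at least one use each (u, x, w, y)
unrestricted: ✓ — simply typable at P; W, C, E all held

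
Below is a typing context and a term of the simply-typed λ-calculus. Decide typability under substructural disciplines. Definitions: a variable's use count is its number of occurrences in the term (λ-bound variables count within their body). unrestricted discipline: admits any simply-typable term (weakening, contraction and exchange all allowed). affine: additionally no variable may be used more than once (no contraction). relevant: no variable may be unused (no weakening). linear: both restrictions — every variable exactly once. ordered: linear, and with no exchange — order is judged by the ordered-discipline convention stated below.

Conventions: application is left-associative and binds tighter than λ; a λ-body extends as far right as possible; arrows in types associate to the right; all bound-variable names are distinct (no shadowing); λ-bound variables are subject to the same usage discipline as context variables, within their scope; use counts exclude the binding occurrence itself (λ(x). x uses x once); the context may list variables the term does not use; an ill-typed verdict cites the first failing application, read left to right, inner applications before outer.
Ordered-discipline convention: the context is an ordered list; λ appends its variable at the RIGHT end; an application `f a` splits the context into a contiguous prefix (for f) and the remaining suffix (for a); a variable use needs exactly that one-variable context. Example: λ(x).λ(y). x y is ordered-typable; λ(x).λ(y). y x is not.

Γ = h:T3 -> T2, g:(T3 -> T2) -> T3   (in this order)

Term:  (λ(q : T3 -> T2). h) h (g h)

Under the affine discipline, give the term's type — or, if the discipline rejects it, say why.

not well-typed under affine — uses contraction: h ×3
variable uses: h: 3, g: 1, q [bound]: 0
uses in reading order: h, h, g, h
typing: the term checks, with type T2
all disciplines: ordered ✗ | linear ✗ | affine ✗ | relevant ✗ | unrestricted ✓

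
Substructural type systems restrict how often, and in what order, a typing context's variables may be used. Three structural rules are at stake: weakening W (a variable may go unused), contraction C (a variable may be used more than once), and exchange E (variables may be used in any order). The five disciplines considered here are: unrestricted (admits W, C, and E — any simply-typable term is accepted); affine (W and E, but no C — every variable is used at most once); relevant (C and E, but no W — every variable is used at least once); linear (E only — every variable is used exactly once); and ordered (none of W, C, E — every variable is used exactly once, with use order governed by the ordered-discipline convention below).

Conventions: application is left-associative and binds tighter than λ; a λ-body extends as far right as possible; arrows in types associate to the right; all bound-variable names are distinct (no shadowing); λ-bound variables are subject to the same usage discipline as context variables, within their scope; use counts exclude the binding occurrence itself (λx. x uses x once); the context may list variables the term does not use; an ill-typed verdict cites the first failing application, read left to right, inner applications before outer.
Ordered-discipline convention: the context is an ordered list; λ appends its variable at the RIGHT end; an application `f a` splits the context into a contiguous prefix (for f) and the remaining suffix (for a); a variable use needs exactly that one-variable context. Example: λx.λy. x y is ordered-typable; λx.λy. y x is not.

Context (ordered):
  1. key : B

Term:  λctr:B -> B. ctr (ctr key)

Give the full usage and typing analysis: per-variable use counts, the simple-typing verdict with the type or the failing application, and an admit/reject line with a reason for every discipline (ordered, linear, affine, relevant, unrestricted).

use counts: key: 1, ctr (bound): 2
use order (left to right): ctr, ctr, key
typing: well-typed — term : (B -> B) -> B
ordered ✗ (ctr ×2 used more than once (contraction))
linear ✗ (ctr ×2 used more than once (contraction))
affine ✗ (ctr ×2 used more than once (contraction))
relevant ✓ (at least one use each (key, ctr))
unrestricted ✓ (type-checks ((B -> B) -> B) and nothing is barred)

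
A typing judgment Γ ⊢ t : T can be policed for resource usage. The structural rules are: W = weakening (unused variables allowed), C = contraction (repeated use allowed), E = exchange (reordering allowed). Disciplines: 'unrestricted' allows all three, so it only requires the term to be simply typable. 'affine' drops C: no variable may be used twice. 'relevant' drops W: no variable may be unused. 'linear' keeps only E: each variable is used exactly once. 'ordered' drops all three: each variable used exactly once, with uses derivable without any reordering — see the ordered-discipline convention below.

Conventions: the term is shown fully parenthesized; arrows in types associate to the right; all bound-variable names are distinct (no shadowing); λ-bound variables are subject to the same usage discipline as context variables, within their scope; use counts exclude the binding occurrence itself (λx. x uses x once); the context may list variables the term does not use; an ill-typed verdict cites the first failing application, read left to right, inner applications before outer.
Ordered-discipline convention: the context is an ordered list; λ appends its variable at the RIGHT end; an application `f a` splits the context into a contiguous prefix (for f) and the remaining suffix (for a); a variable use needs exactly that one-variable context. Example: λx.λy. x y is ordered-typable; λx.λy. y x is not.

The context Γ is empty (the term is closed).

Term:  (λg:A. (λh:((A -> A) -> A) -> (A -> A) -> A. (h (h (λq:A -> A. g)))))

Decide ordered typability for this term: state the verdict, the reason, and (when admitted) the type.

no — needs contraction — h ×2; q left unused
counts: g (bound): 1; h (bound): 2; q (bound): 0
use order (left to right): h, h, g
typing: the term checks, with type A -> (((A -> A) -> A) -> (A -> A) -> A) -> (A -> A) -> A
all disciplines: ordered ✗; linear ✗; affine ✗; relevant ✗; unrestricted ✓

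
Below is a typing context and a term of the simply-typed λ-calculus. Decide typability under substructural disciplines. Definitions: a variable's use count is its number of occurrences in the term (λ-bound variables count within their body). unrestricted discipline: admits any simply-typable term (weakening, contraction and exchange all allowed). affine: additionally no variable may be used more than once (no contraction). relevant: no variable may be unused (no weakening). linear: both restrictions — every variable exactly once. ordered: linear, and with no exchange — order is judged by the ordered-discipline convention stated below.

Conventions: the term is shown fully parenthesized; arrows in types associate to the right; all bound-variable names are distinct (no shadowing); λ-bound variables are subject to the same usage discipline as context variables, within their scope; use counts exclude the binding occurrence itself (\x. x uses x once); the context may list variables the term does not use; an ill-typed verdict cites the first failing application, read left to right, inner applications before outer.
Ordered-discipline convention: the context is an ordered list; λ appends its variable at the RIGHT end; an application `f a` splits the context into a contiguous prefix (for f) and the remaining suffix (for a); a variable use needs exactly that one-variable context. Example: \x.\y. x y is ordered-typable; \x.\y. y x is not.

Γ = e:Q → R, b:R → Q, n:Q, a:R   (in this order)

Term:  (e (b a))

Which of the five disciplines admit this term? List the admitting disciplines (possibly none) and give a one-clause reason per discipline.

admitted by: affine, unrestricted
usage: e ×1, b ×1, n ×0, a ×1
left-to-right use order: e, b, a
typing: ✓ — R
ordered: ✗ — unused: n — weakening required
linear: ✗ — unused: n — weakening required
affine: ✓ — none of e, b, n, a used more than once
relevant: ✗ — unused: n — weakening required
unrestricted: ✓ — simply typable at R; W, C, E all held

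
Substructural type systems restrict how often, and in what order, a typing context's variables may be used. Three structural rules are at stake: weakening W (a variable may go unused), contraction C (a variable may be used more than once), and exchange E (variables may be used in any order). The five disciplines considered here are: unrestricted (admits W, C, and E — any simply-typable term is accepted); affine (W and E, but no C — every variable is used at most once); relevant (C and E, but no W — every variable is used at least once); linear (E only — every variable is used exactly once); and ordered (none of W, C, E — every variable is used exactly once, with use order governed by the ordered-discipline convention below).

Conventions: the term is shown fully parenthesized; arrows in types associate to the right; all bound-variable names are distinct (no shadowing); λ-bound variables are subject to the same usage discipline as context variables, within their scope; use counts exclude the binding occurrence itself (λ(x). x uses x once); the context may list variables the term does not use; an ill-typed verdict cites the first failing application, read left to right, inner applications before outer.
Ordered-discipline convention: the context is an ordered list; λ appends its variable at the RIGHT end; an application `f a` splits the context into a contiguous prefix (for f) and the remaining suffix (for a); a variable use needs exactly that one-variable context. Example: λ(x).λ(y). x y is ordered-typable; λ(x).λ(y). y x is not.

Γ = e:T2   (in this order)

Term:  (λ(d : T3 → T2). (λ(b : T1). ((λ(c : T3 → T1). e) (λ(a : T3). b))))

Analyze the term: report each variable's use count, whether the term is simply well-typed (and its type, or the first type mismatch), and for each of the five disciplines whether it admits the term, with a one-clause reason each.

counts: e ×1; d (bound) ×0; b (bound) ×1; c (bound) ×0; a (bound) ×0
order of uses: e, b
typing: well-typed at (T3 → T2) → T1 → T2
ordered: ✗ — d, c, a never used (weakening)
linear: ✗ — d, c, a never used (weakening)
affine: ✓ — at most one use each (e, d, b, c, a)
relevant: ✗ — d, c, a never used (weakening)
unrestricted: ✓ — type-checks ((T3 → T2) → T1 → T2) and nothing is barred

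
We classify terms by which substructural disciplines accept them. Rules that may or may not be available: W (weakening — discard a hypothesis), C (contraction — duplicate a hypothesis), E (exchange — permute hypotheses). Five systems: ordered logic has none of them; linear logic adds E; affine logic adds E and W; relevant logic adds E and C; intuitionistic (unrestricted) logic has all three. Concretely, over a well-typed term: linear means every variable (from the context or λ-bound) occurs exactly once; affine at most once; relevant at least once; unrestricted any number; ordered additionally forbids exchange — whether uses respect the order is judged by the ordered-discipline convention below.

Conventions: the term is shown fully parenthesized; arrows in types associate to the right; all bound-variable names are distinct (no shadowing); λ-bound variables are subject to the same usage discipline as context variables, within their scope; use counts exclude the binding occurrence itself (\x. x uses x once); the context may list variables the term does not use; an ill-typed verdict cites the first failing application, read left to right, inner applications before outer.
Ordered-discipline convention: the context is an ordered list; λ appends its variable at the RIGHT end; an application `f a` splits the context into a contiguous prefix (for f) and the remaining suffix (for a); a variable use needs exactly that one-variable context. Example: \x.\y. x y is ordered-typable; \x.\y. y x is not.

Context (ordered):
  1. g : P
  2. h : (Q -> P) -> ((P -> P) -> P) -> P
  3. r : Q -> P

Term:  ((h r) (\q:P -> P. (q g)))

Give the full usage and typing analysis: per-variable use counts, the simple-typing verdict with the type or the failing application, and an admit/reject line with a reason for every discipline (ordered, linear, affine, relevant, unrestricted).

use counts: g=1, h=1, r=1, q [bound]=1
uses in reading order: h, r, q, g
typing: well-typed — term : P
ordered: ✗, no ordered split (uses run h, r, q, g)
linear: ✓, exactly-once usage across g, h, r, q
affine: ✓, at most one use each (g, h, r, q)
relevant: ✓, none of g, h, r, q goes unused
unrestricted: ✓, typability at P is all that's needed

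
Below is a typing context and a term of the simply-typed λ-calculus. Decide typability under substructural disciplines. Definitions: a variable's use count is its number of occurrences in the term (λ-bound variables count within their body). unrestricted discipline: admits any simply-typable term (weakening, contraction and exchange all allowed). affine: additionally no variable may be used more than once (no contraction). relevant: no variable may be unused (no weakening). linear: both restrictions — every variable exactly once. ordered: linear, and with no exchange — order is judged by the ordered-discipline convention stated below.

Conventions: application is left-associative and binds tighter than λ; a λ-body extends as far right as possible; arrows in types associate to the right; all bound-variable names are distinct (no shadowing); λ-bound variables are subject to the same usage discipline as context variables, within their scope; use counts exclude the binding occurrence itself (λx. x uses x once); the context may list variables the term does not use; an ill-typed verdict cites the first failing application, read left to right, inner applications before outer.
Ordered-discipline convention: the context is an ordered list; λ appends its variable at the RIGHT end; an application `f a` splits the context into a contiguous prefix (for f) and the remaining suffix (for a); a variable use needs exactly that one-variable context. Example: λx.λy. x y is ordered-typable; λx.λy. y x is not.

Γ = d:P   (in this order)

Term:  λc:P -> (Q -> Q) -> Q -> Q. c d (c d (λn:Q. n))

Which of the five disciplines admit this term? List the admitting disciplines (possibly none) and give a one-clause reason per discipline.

admitted in: relevant, unrestricted
counts: d: 2×, c (bound): 2×, n (bound): 1×
uses in reading order: c, d, c, d, n
typing: well-typed — term : (P -> (Q -> Q) -> Q -> Q) -> Q -> Q
ordered: ✗ — uses contraction: d ×2, c ×2
linear: ✗ — uses contraction: d ×2, c ×2
affine: ✗ — uses contraction: d ×2, c ×2
relevant: ✓ — at least one use each (d, c, n)
unrestricted: ✓ — typability at (P -> (Q -> Q) -> Q -> Q) -> Q -> Q is all that's needed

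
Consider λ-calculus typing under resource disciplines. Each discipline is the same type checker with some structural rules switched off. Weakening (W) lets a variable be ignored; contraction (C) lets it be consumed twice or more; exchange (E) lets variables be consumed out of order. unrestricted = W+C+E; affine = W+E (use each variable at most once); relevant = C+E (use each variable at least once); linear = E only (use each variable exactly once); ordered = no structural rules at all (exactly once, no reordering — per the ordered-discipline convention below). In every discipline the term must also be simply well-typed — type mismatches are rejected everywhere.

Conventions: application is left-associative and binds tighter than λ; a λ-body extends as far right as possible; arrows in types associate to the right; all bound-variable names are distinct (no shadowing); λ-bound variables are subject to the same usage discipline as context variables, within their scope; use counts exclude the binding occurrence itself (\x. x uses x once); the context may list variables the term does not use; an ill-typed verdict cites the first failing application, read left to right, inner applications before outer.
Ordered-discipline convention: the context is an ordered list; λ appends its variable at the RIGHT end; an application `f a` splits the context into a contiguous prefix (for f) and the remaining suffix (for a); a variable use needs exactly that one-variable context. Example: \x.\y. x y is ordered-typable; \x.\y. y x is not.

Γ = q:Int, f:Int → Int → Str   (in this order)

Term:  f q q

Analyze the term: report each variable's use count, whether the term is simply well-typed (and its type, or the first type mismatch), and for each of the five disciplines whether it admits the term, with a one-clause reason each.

counts: q=2, f=1
left-to-right use order: f, q, q
typing: ✓ — Str
ordered: ✗, uses contraction: q ×2
linear: ✗, uses contraction: q ×2
affine: ✗, uses contraction: q ×2
relevant: ✓, none of q, f goes unused
unrestricted: ✓, type-checks (Str) and nothing is barred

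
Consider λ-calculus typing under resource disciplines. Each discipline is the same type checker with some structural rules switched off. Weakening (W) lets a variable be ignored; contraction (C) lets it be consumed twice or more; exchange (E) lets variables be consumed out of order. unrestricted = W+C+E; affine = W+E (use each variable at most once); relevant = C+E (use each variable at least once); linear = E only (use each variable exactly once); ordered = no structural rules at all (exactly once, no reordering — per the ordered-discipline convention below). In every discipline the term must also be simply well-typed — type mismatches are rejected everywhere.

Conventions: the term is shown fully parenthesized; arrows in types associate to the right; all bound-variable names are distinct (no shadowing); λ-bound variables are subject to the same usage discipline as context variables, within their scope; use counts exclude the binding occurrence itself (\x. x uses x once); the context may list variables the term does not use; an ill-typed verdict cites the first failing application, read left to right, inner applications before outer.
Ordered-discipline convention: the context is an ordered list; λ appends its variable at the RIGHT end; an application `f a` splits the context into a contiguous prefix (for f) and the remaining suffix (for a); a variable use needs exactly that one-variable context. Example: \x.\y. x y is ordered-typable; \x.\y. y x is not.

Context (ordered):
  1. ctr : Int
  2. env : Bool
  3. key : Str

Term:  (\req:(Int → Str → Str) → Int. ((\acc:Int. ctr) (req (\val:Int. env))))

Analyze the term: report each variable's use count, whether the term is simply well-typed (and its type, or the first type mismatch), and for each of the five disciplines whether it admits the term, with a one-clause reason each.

counts: ctr: 1; env: 1; key: 0; req (bound): 1; acc (bound): 0; val (bound): 0
use order (left to right): ctr, req, env
typing: ill-typed: argument of type Int → Bool where Int → Str → Str is required
ordered: ✗ — the type mismatch rejects it
linear: ✗ — not simply typable
affine: ✗ — fails simple typing
relevant: ✗ — a type mismatch blocks all five
unrestricted: ✗ — the type mismatch rejects it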